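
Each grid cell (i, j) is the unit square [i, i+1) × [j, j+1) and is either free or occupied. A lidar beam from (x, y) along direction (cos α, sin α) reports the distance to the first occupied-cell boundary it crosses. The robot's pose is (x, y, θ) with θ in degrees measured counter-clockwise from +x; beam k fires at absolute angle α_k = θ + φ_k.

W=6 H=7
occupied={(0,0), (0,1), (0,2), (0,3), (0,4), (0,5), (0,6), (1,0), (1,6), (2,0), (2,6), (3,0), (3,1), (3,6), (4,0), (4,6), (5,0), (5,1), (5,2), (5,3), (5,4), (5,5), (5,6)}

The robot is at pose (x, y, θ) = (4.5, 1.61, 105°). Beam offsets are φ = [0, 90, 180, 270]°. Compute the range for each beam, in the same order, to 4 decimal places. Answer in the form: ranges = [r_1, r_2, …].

ranges = [4.5449, 0.5176, 0.6315, 0.5176]

beam 1: φ=0°, α=105°
  direction (-0.2588, 0.9659); cell (4,1); t to first gridline: x 1.9319, y 0.4038 (then +3.8637 / +1.0353)
    (4,2) via y @ 0.4038
    (4,3) via y @ 1.4390
    (3,3) via x @ 1.9319
    (3,4) via y @ 2.4743
    (3,5) via y @ 3.5096
    (3,6) via y @ 4.5449  # hit
  → r_1 = 4.5449
beam 2: φ=90°, α=195°
  direction (-0.9659, -0.2588); cell (4,1); t to first gridline: x 0.5176, y 2.3569 (then +1.0353 / +3.8637)
    (3,1) via x @ 0.5176  # hit
  → r_2 = 0.5176
beam 3: φ=180°, α=285°
  direction (0.2588, -0.9659); cell (4,1); t to first gridline: x 1.9319, y 0.6315 (then +3.8637 / +1.0353)
    (4,0) via y @ 0.6315  # hit
  → r_3 = 0.6315
beam 4: φ=270°, α=15°
  direction (0.9659, 0.2588); cell (4,1); t to first gridline: x 0.5176, y 1.5068 (then +1.0353 / +3.8637)
    (5,1) via x @ 0.5176  # hit
  → r_4 = 0.5176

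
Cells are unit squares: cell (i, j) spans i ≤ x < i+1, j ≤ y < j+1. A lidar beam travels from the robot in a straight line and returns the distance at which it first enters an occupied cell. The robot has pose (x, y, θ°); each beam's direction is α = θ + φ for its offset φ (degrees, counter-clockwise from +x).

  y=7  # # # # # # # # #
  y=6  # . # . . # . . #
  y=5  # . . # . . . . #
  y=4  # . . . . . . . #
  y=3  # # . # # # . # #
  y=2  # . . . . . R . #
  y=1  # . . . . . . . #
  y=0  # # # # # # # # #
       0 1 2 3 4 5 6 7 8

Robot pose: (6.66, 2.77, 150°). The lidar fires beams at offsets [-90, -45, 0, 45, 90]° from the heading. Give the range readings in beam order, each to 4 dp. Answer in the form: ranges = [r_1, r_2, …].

ranges = [0.6800, 3.3439, 0.7621, 5.8597, 2.0438]

beam 1: φ=-90°, α=60°
  cosα=0.5000 sinα=0.8660 | (6,2) | tMaxX 0.6800 tMaxY 0.2656 | tΔX 2.0000 tΔY 1.1547
    t=0.2656 [y] (6,3)
    t=0.6800 [x] (7,3) — stop
  → r_1 = 0.6800
beam 2: φ=-45°, α=105°
  cosα=-0.2588 sinα=0.9659 | (6,2) | tMaxX 2.5500 tMaxY 0.2381 | tΔX 3.8637 tΔY 1.0353
    t=0.2381 [y] (6,3)
    t=1.2734 [y] (6,4)
    t=2.3087 [y] (6,5)
    t=2.5500 [x] (5,5)
    t=3.3439 [y] (5,6) — stop
  → r_2 = 3.3439
beam 3: φ=0°, α=150°
  cosα=-0.8660 sinα=0.5000 | (6,2) | tMaxX 0.7621 tMaxY 0.4600 | tΔX 1.1547 tΔY 2.0000
    t=0.4600 [y] (6,3)
    t=0.7621 [x] (5,3) — stop
  → r_3 = 0.7621
beam 4: φ=45°, α=195°
  cosα=-0.9659 sinα=-0.2588 | (6,2) | tMaxX 0.6833 tMaxY 2.9751 | tΔX 1.0353 tΔY 3.8637
    t=0.6833 [x] (5,2)
    t=1.7186 [x] (4,2)
    t=2.7538 [x] (3,2)
    t=2.9751 [y] (3,1)
    t=3.7891 [x] (2,1)
    t=4.8244 [x] (1,1)
    t=5.8597 [x] (0,1) — stop
  → r_4 = 5.8597
beam 5: φ=90°, α=240°
  cosα=-0.5000 sinα=-0.8660 | (6,2) | tMaxX 1.3200 tMaxY 0.8891 | tΔX 2.0000 tΔY 1.1547
    t=0.8891 [y] (6,1)
    t=1.3200 [x] (5,1)
    t=2.0438 [y] (5,0) — stop
  → r_5 = 2.0438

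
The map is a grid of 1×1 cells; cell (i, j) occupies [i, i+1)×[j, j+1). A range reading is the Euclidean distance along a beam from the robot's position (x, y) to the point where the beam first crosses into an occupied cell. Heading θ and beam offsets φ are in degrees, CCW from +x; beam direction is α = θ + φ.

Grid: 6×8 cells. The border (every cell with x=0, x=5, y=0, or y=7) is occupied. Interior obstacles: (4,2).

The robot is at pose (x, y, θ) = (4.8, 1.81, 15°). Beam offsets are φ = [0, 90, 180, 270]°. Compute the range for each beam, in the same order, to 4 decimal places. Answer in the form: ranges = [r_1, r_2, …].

ranges = [0.2071, 0.1967, 3.1296, 0.7727]

beam 1: φ=0°, α=15°
  dir = (cos 15°, sin 15°) = (0.9659, 0.2588); from cell (4,1)
  next x-line at t=0.2071, next y-line at t=0.7341; Δt_x=1.0353, Δt_y=3.8637
    x: enter (5,1) at t=0.2071 ← occupied
  → r_1 = 0.2071
beam 2: φ=90°, α=105°
  dir = (cos 105°, sin 105°) = (-0.2588, 0.9659); from cell (4,1)
  next x-line at t=3.0910, next y-line at t=0.1967; Δt_x=3.8637, Δt_y=1.0353
    y: enter (4,2) at t=0.1967 ← occupied
  → r_2 = 0.1967
beam 3: φ=180°, α=195°
  dir = (cos 195°, sin 195°) = (-0.9659, -0.2588); from cell (4,1)
  next x-line at t=0.8282, next y-line at t=3.1296; Δt_x=1.0353, Δt_y=3.8637
    x: enter (3,1) at t=0.8282
    x: enter (2,1) at t=1.8635
    x: enter (1,1) at t=2.8988
    y: enter (1,0) at t=3.1296 ← occupied
  → r_3 = 3.1296
beam 4: φ=270°, α=285°
  dir = (cos 285°, sin 285°) = (0.2588, -0.9659); from cell (4,1)
  next x-line at t=0.7727, next y-line at t=0.8386; Δt_x=3.8637, Δt_y=1.0353
    x: enter (5,1) at t=0.7727 ← occupied
  → r_4 = 0.7727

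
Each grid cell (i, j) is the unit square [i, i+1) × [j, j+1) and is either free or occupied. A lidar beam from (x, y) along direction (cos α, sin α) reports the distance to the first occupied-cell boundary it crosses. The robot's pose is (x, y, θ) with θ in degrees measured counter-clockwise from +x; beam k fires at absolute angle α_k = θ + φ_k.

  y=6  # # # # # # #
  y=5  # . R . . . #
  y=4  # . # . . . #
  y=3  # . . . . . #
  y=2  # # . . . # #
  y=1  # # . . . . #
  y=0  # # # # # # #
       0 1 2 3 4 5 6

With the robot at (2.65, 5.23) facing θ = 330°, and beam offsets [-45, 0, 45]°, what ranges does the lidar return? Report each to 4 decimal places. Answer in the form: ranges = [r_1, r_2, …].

ranges = [0.2381, 3.8682, 2.9751]

beam 1: φ=-45°, α=285°
  dir = (cos 285°, sin 285°) = (0.2588, -0.9659); from cell (2,5)
  next x-line at t=1.3523, next y-line at t=0.2381; Δt_x=3.8637, Δt_y=1.0353
    y: enter (2,4) at t=0.2381 ← occupied
  → r_1 = 0.2381
beam 2: φ=0°, α=330°
  dir = (cos 330°, sin 330°) = (0.8660, -0.5000); from cell (2,5)
  next x-line at t=0.4041, next y-line at t=0.4600; Δt_x=1.1547, Δt_y=2.0000
    x: enter (3,5) at t=0.4041
    y: enter (3,4) at t=0.4600
    x: enter (4,4) at t=1.5588
    y: enter (4,3) at t=2.4600
    x: enter (5,3) at t=2.7135
    x: enter (6,3) at t=3.8682 ← occupied
  → r_2 = 3.8682
beam 3: φ=45°, α=15°
  dir = (cos 15°, sin 15°) = (0.9659, 0.2588); from cell (2,5)
  next x-line at t=0.3623, next y-line at t=2.9751; Δt_x=1.0353, Δt_y=3.8637
    x: enter (3,5) at t=0.3623
    x: enter (4,5) at t=1.3976
    x: enter (5,5) at t=2.4329
    y: enter (5,6) at t=2.9751 ← occupied
  → r_3 = 2.9751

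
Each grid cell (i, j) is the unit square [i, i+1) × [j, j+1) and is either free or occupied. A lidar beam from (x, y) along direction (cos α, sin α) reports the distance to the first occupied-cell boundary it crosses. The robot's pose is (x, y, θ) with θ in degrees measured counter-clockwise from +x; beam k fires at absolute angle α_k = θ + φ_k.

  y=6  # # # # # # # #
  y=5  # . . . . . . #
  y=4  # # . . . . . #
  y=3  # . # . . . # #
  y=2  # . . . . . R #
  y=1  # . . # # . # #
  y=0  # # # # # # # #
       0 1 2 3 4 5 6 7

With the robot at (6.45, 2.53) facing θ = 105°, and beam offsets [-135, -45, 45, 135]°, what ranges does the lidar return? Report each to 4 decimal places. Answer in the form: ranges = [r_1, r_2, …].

ranges = [0.6351, 0.5427, 6.2931, 0.6120]

beam 1: φ=-135°, α=330°
  dir = (cos 330°, sin 330°) = (0.8660, -0.5000); from cell (6,2)
  next x-line at t=0.6351, next y-line at t=1.0600; Δt_x=1.1547, Δt_y=2.0000
    x: enter (7,2) at t=0.6351 ← occupied
  → r_1 = 0.6351
beam 2: φ=-45°, α=60°
  dir = (cos 60°, sin 60°) = (0.5000, 0.8660); from cell (6,2)
  next x-line at t=1.1000, next y-line at t=0.5427; Δt_x=2.0000, Δt_y=1.1547
    y: enter (6,3) at t=0.5427 ← occupied
  → r_2 = 0.5427
beam 3: φ=45°, α=150°
  dir = (cos 150°, sin 150°) = (-0.8660, 0.5000); from cell (6,2)
  next x-line at t=0.5196, next y-line at t=0.9400; Δt_x=1.1547, Δt_y=2.0000
    x: enter (5,2) at t=0.5196
    y: enter (5,3) at t=0.9400
    x: enter (4,3) at t=1.6743
    x: enter (3,3) at t=2.8290
    y: enter (3,4) at t=2.9400
    x: enter (2,4) at t=3.9837
    y: enter (2,5) at t=4.9400
    x: enter (1,5) at t=5.1384
    x: enter (0,5) at t=6.2931 ← occupied
  → r_3 = 6.2931
beam 4: φ=135°, α=240°
  dir = (cos 240°, sin 240°) = (-0.5000, -0.8660); from cell (6,2)
  next x-line at t=0.9000, next y-line at t=0.6120; Δt_x=2.0000, Δt_y=1.1547
    y: enter (6,1) at t=0.6120 ← occupied
  → r_4 = 0.6120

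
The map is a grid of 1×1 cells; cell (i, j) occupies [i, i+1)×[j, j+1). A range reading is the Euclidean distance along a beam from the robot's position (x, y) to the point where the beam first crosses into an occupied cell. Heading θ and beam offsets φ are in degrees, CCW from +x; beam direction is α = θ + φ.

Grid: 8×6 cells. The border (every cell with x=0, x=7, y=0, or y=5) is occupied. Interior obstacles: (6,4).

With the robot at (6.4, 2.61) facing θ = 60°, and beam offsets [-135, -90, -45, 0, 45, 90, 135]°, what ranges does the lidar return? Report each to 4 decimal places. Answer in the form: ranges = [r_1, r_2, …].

beam 1: φ=-135°, α=285°
  d=(0.2588,-0.9659)  start (6,2)  tX=2.3182 tY=0.6315  stride 1/|dx|=3.8637 1/|dy|=1.0353
    cross y-line → (6,1), t=0.6315
    cross y-line → (6,0), t=1.6668 (wall)
  → r_1 = 1.6668
beam 2: φ=-90°, α=330°
  d=(0.8660,-0.5000)  start (6,2)  tX=0.6928 tY=1.2200  stride 1/|dx|=1.1547 1/|dy|=2.0000
    cross x-line → (7,2), t=0.6928 (wall)
  → r_2 = 0.6928
beam 3: φ=-45°, α=15°
  d=(0.9659,0.2588)  start (6,2)  tX=0.6212 tY=1.5068  stride 1/|dx|=1.0353 1/|dy|=3.8637
    cross x-line → (7,2), t=0.6212 (wall)
  → r_3 = 0.6212
beam 4: φ=0°, α=60°
  d=(0.5000,0.8660)  start (6,2)  tX=1.2000 tY=0.4503  stride 1/|dx|=2.0000 1/|dy|=1.1547
    cross y-line → (6,3), t=0.4503
    cross x-line → (7,3), t=1.2000 (wall)
  → r_4 = 1.2000
beam 5: φ=45°, α=105°
  d=(-0.2588,0.9659)  start (6,2)  tX=1.5455 tY=0.4038  stride 1/|dx|=3.8637 1/|dy|=1.0353
    cross y-line → (6,3), t=0.4038
    cross y-line → (6,4), t=1.4390 (wall)
  → r_5 = 1.4390
beam 6: φ=90°, α=150°
  d=(-0.8660,0.5000)  start (6,2)  tX=0.4619 tY=0.7800  stride 1/|dx|=1.1547 1/|dy|=2.0000
    cross x-line → (5,2), t=0.4619
    cross y-line → (5,3), t=0.7800
    cross x-line → (4,3), t=1.6166
    cross x-line → (3,3), t=2.7713
    cross y-line → (3,4), t=2.7800
    cross x-line → (2,4), t=3.9260
    cross y-line → (2,5), t=4.7800 (wall)
  → r_6 = 4.7800
beam 7: φ=135°, α=195°
  d=(-0.9659,-0.2588)  start (6,2)  tX=0.4141 tY=2.3569  stride 1/|dx|=1.0353 1/|dy|=3.8637
    cross x-line → (5,2), t=0.4141
    cross x-line → (4,2), t=1.4494
    cross y-line → (4,1), t=2.3569
    cross x-line → (3,1), t=2.4847
    cross x-line → (2,1), t=3.5199
    cross x-line → (1,1), t=4.5552
    cross x-line → (0,1), t=5.5905 (wall)
  → r_7 = 5.5905

ranges = [1.6668, 0.6928, 0.6212, 1.2000, 1.4390, 4.7800, 5.5905]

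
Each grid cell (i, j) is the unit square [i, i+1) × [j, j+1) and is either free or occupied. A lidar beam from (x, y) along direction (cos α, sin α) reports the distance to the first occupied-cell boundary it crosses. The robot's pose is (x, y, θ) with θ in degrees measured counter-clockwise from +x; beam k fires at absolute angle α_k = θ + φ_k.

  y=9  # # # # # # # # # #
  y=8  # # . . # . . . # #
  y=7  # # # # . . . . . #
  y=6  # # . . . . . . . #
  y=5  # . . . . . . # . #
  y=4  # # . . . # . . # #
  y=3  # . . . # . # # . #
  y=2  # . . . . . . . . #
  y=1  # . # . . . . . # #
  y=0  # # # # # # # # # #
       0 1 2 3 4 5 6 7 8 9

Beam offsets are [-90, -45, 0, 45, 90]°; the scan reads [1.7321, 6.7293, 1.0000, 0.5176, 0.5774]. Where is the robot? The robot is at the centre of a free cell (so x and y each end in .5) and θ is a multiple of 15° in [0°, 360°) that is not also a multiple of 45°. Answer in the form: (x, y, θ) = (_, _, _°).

The pose lattice has 48·16 = 768 candidates. Test each by forward raycasting.
  (7.5, 6.5, 285°): beam 1 = 5.7956 ≠ 1.7321 ✗
  (7.5, 4.5, 345°): beam 1 = 0.5176 ≠ 1.7321 ✗
  (5.5, 8.5, 345°): beam 1 = 4.6587 ≠ 1.7321 ✗
  …
  (7.5, 1.5, 210°): r_1=1.7321, r_2=6.7293, r_3=1.0000, r_4=0.5176, r_5=0.5774 — all match ✓
Only this pose fits every beam.

(x, y, θ) = (7.5, 1.5, 210°)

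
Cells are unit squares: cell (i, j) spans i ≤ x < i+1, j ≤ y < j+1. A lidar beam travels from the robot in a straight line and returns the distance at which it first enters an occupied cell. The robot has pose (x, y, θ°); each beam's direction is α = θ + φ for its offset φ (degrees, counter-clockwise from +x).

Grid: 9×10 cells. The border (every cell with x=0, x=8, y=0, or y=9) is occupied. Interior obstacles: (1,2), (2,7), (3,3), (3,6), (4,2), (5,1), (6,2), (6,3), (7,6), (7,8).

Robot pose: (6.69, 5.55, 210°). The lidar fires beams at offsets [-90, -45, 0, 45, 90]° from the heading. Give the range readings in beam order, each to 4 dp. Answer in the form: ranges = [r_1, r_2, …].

beam 1: φ=-90°, α=120°
  cosα=-0.5000 sinα=0.8660 | (6,5) | tMaxX 1.3800 tMaxY 0.5196 | tΔX 2.0000 tΔY 1.1547
    t=0.5196 [y] (6,6)
    t=1.3800 [x] (5,6)
    t=1.6743 [y] (5,7)
    t=2.8290 [y] (5,8)
    t=3.3800 [x] (4,8)
    t=3.9837 [y] (4,9) — stop
  → r_1 = 3.9837
beam 2: φ=-45°, α=165°
  cosα=-0.9659 sinα=0.2588 | (6,5) | tMaxX 0.7143 tMaxY 1.7387 | tΔX 1.0353 tΔY 3.8637
    t=0.7143 [x] (5,5)
    t=1.7387 [y] (5,6)
    t=1.7496 [x] (4,6)
    t=2.7849 [x] (3,6) — stop
  → r_2 = 2.7849
beam 3: φ=0°, α=210°
  cosα=-0.8660 sinα=-0.5000 | (6,5) | tMaxX 0.7967 tMaxY 1.1000 | tΔX 1.1547 tΔY 2.0000
    t=0.7967 [x] (5,5)
    t=1.1000 [y] (5,4)
    t=1.9514 [x] (4,4)
    t=3.1000 [y] (4,3)
    t=3.1061 [x] (3,3) — stop
  → r_3 = 3.1061
beam 4: φ=45°, α=255°
  cosα=-0.2588 sinα=-0.9659 | (6,5) | tMaxX 2.6660 tMaxY 0.5694 | tΔX 3.8637 tΔY 1.0353
    t=0.5694 [y] (6,4)
    t=1.6047 [y] (6,3) — stop
  → r_4 = 1.6047
beam 5: φ=90°, α=300°
  cosα=0.5000 sinα=-0.8660 | (6,5) | tMaxX 0.6200 tMaxY 0.6351 | tΔX 2.0000 tΔY 1.1547
    t=0.6200 [x] (7,5)
    t=0.6351 [y] (7,4)
    t=1.7898 [y] (7,3)
    t=2.6200 [x] (8,3) — stop
  → r_5 = 2.6200

ranges = [3.9837, 2.7849, 3.1061, 1.6047, 2.6200]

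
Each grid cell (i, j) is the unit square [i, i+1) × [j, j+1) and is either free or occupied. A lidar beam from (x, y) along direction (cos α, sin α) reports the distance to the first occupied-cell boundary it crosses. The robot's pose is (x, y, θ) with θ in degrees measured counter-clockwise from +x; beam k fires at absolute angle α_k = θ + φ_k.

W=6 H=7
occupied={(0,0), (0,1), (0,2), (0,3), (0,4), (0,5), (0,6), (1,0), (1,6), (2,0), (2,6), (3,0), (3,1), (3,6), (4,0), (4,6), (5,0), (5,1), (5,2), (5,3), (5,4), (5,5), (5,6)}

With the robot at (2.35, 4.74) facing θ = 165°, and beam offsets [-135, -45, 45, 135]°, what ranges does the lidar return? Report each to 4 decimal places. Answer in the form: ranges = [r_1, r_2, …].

beam 1: φ=-135°, α=30°
  cosα=0.8660 sinα=0.5000 | (2,4) | tMaxX 0.7506 tMaxY 0.5200 | tΔX 1.1547 tΔY 2.0000
    t=0.5200 [y] (2,5)
    t=0.7506 [x] (3,5)
    t=1.9053 [x] (4,5)
    t=2.5200 [y] (4,6) — stop
  → r_1 = 2.5200
beam 2: φ=-45°, α=120°
  cosα=-0.5000 sinα=0.8660 | (2,4) | tMaxX 0.7000 tMaxY 0.3002 | tΔX 2.0000 tΔY 1.1547
    t=0.3002 [y] (2,5)
    t=0.7000 [x] (1,5)
    t=1.4549 [y] (1,6) — stop
  → r_2 = 1.4549
beam 3: φ=45°, α=210°
  cosα=-0.8660 sinα=-0.5000 | (2,4) | tMaxX 0.4041 tMaxY 1.4800 | tΔX 1.1547 tΔY 2.0000
    t=0.4041 [x] (1,4)
    t=1.4800 [y] (1,3)
    t=1.5588 [x] (0,3) — stop
  → r_3 = 1.5588
beam 4: φ=135°, α=300°
  cosα=0.5000 sinα=-0.8660 | (2,4) | tMaxX 1.3000 tMaxY 0.8545 | tΔX 2.0000 tΔY 1.1547
    t=0.8545 [y] (2,3)
    t=1.3000 [x] (3,3)
    t=2.0092 [y] (3,2)
    t=3.1639 [y] (3,1) — stop
  → r_4 = 3.1639

ranges = [2.5200, 1.4549, 1.5588, 3.1639]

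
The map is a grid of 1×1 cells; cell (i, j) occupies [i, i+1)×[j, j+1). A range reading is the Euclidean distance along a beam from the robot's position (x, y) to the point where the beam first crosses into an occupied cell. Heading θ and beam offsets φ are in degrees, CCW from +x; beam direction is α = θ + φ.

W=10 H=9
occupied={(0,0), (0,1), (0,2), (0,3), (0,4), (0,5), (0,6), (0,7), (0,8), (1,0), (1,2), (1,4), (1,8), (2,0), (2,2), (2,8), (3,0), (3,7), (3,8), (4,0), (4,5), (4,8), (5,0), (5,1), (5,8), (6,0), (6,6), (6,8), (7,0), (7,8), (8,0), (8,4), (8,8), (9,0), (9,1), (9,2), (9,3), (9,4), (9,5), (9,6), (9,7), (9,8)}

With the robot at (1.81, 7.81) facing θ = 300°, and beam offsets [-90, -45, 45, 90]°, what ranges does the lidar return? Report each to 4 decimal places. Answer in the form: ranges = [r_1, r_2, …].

ranges = [0.9353, 2.9091, 1.2320, 0.3800]

beam 1: φ=-90°, α=210°
  d=(-0.8660,-0.5000)  start (1,7)  tX=0.9353 tY=1.6200  stride 1/|dx|=1.1547 1/|dy|=2.0000
    cross x-line → (0,7), t=0.9353 (wall)
  → r_1 = 0.9353
beam 2: φ=-45°, α=255°
  d=(-0.2588,-0.9659)  start (1,7)  tX=3.1296 tY=0.8386  stride 1/|dx|=3.8637 1/|dy|=1.0353
    cross y-line → (1,6), t=0.8386
    cross y-line → (1,5), t=1.8738
    cross y-line → (1,4), t=2.9091 (wall)
  → r_2 = 2.9091
beam 3: φ=45°, α=345°
  d=(0.9659,-0.2588)  start (1,7)  tX=0.1967 tY=3.1296  stride 1/|dx|=1.0353 1/|dy|=3.8637
    cross x-line → (2,7), t=0.1967
    cross x-line → (3,7), t=1.2320 (wall)
  → r_3 = 1.2320
beam 4: φ=90°, α=30°
  d=(0.8660,0.5000)  start (1,7)  tX=0.2194 tY=0.3800  stride 1/|dx|=1.1547 1/|dy|=2.0000
    cross x-line → (2,7), t=0.2194
    cross y-line → (2,8), t=0.3800 (wall)
  → r_4 = 0.3800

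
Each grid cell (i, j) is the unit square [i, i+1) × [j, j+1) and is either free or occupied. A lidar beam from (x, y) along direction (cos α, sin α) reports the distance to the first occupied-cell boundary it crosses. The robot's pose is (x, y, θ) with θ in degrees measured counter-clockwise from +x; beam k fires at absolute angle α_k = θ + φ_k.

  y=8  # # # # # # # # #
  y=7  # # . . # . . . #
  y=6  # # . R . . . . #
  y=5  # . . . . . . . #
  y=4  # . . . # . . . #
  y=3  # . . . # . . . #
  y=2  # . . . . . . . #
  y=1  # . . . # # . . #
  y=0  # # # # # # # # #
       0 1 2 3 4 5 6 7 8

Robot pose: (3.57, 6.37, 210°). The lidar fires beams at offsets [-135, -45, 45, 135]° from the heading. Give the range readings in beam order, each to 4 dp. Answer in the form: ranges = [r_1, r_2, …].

ranges = [1.6614, 1.6254, 5.5594, 4.5863]

beam 1: φ=-135°, α=75°
  d=(0.2588,0.9659)  start (3,6)  tX=1.6614 tY=0.6522  stride 1/|dx|=3.8637 1/|dy|=1.0353
    cross y-line → (3,7), t=0.6522
    cross x-line → (4,7), t=1.6614 (wall)
  → r_1 = 1.6614
beam 2: φ=-45°, α=165°
  d=(-0.9659,0.2588)  start (3,6)  tX=0.5901 tY=2.4341  stride 1/|dx|=1.0353 1/|dy|=3.8637
    cross x-line → (2,6), t=0.5901
    cross x-line → (1,6), t=1.6254 (wall)
  → r_2 = 1.6254
beam 3: φ=45°, α=255°
  d=(-0.2588,-0.9659)  start (3,6)  tX=2.2023 tY=0.3831  stride 1/|dx|=3.8637 1/|dy|=1.0353
    cross y-line → (3,5), t=0.3831
    cross y-line → (3,4), t=1.4183
    cross x-line → (2,4), t=2.2023
    cross y-line → (2,3), t=2.4536
    cross y-line → (2,2), t=3.4889
    cross y-line → (2,1), t=4.5242
    cross y-line → (2,0), t=5.5594 (wall)
  → r_3 = 5.5594
beam 4: φ=135°, α=345°
  d=(0.9659,-0.2588)  start (3,6)  tX=0.4452 tY=1.4296  stride 1/|dx|=1.0353 1/|dy|=3.8637
    cross x-line → (4,6), t=0.4452
    cross y-line → (4,5), t=1.4296
    cross x-line → (5,5), t=1.4804
    cross x-line → (6,5), t=2.5157
    cross x-line → (7,5), t=3.5510
    cross x-line → (8,5), t=4.5863 (wall)
  → r_4 = 4.5863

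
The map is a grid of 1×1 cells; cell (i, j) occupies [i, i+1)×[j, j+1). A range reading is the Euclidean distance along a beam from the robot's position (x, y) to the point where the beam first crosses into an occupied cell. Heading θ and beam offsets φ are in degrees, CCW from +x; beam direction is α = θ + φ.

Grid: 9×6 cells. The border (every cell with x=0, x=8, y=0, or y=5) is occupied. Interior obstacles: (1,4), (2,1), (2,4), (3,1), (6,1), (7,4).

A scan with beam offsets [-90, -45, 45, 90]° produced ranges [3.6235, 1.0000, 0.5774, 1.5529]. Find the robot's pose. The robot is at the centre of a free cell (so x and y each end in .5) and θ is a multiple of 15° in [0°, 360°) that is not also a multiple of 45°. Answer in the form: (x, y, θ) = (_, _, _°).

Candidates: 22 free-cell centres × 16 headings = 352 poses. Raycast each; keep the one whose scan matches to 4 dp.
  (4.5, 3.5, 285°): beam 2 = 1.7321 ≠ 1.0000 ✗
  (4.5, 2.5, 105°): beam 2 = 2.8868 ≠ 1.0000 ✗
  (5.5, 4.5, 15°): beam 1 = 2.5882 ≠ 3.6235 ✗
  (1.5, 2.5, 60°): beam 1 = 1.0000 ≠ 3.6235 ✗
  …
  (4.5, 4.5, 75°): r_1=3.6235, r_2=1.0000, r_3=0.5774, r_4=1.5529 — all match ✓
Unique over the lattice → pose = (4.5, 4.5, 75°).

(x, y, θ) = (4.5, 4.5, 75°)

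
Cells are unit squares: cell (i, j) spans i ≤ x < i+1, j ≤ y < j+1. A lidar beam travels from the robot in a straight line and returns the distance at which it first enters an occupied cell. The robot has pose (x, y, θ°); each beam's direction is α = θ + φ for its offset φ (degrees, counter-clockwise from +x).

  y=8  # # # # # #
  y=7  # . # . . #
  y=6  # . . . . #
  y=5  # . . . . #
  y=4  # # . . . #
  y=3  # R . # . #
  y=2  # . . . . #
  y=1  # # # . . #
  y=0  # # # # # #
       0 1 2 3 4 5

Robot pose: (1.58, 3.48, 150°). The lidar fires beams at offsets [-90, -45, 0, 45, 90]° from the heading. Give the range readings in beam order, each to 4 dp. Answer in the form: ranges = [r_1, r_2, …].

ranges = [0.6004, 0.5383, 0.6697, 0.6005, 1.1600]

beam 1: φ=-90°, α=60°
  direction (0.5000, 0.8660); cell (1,3); t to first gridline: x 0.8400, y 0.6004 (then +2.0000 / +1.1547)
    (1,4) via y @ 0.6004  # hit
  → r_1 = 0.6004
beam 2: φ=-45°, α=105°
  direction (-0.2588, 0.9659); cell (1,3); t to first gridline: x 2.2409, y 0.5383 (then +3.8637 / +1.0353)
    (1,4) via y @ 0.5383  # hit
  → r_2 = 0.5383
beam 3: φ=0°, α=150°
  direction (-0.8660, 0.5000); cell (1,3); t to first gridline: x 0.6697, y 1.0400 (then +1.1547 / +2.0000)
    (0,3) via x @ 0.6697  # hit
  → r_3 = 0.6697
beam 4: φ=45°, α=195°
  direction (-0.9659, -0.2588); cell (1,3); t to first gridline: x 0.6005, y 1.8546 (then +1.0353 / +3.8637)
    (0,3) via x @ 0.6005  # hit
  → r_4 = 0.6005
beam 5: φ=90°, α=240°
  direction (-0.5000, -0.8660); cell (1,3); t to first gridline: x 1.1600, y 0.5543 (then +2.0000 / +1.1547)
    (1,2) via y @ 0.5543
    (0,2) via x @ 1.1600  # hit
  → r_5 = 1.1600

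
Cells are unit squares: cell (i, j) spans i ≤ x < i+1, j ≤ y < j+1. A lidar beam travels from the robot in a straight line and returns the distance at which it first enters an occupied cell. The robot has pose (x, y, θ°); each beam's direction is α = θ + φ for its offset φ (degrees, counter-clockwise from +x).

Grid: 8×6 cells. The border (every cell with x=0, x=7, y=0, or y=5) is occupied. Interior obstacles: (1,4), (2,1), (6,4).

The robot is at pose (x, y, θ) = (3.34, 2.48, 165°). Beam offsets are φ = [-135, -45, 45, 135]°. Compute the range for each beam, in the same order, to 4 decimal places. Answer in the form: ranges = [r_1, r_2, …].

ranges = [3.0715, 2.6800, 0.9600, 1.7090]

beam 1: φ=-135°, α=30°
  cosα=0.8660 sinα=0.5000 | (3,2) | tMaxX 0.7621 tMaxY 1.0400 | tΔX 1.1547 tΔY 2.0000
    t=0.7621 [x] (4,2)
    t=1.0400 [y] (4,3)
    t=1.9168 [x] (5,3)
    t=3.0400 [y] (5,4)
    t=3.0715 [x] (6,4) — stop
  → r_1 = 3.0715
beam 2: φ=-45°, α=120°
  cosα=-0.5000 sinα=0.8660 | (3,2) | tMaxX 0.6800 tMaxY 0.6004 | tΔX 2.0000 tΔY 1.1547
    t=0.6004 [y] (3,3)
    t=0.6800 [x] (2,3)
    t=1.7551 [y] (2,4)
    t=2.6800 [x] (1,4) — stop
  → r_2 = 2.6800
beam 3: φ=45°, α=210°
  cosα=-0.8660 sinα=-0.5000 | (3,2) | tMaxX 0.3926 tMaxY 0.9600 | tΔX 1.1547 tΔY 2.0000
    t=0.3926 [x] (2,2)
    t=0.9600 [y] (2,1) — stop
  → r_3 = 0.9600
beam 4: φ=135°, α=300°
  cosα=0.5000 sinα=-0.8660 | (3,2) | tMaxX 1.3200 tMaxY 0.5543 | tΔX 2.0000 tΔY 1.1547
    t=0.5543 [y] (3,1)
    t=1.3200 [x] (4,1)
    t=1.7090 [y] (4,0) — stop
  → r_4 = 1.7090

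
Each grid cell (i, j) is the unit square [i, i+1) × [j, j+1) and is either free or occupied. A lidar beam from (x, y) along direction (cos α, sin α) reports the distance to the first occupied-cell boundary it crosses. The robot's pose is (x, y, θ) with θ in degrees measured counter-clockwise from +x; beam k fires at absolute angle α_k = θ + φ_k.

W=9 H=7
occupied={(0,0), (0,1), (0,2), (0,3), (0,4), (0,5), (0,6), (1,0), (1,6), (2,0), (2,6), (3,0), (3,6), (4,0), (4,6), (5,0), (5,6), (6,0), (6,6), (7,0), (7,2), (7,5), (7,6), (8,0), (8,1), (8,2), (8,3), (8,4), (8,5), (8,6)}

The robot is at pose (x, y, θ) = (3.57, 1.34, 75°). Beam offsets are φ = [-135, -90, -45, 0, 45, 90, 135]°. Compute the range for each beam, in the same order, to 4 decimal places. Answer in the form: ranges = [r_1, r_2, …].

ranges = [0.3926, 1.3137, 5.1153, 4.8244, 5.1400, 2.6607, 0.6800]

beam 1: φ=-135°, α=300°
  cosα=0.5000 sinα=-0.8660 | (3,1) | tMaxX 0.8600 tMaxY 0.3926 | tΔX 2.0000 tΔY 1.1547
    t=0.3926 [y] (3,0) — stop
  → r_1 = 0.3926
beam 2: φ=-90°, α=345°
  cosα=0.9659 sinα=-0.2588 | (3,1) | tMaxX 0.4452 tMaxY 1.3137 | tΔX 1.0353 tΔY 3.8637
    t=0.4452 [x] (4,1)
    t=1.3137 [y] (4,0) — stop
  → r_2 = 1.3137
beam 3: φ=-45°, α=30°
  cosα=0.8660 sinα=0.5000 | (3,1) | tMaxX 0.4965 tMaxY 1.3200 | tΔX 1.1547 tΔY 2.0000
    t=0.4965 [x] (4,1)
    t=1.3200 [y] (4,2)
    t=1.6512 [x] (5,2)
    t=2.8059 [x] (6,2)
    t=3.3200 [y] (6,3)
    t=3.9606 [x] (7,3)
    t=5.1153 [x] (8,3) — stop
  → r_3 = 5.1153
beam 4: φ=0°, α=75°
  cosα=0.2588 sinα=0.9659 | (3,1) | tMaxX 1.6614 tMaxY 0.6833 | tΔX 3.8637 tΔY 1.0353
    t=0.6833 [y] (3,2)
    t=1.6614 [x] (4,2)
    t=1.7186 [y] (4,3)
    t=2.7538 [y] (4,4)
    t=3.7891 [y] (4,5)
    t=4.8244 [y] (4,6) — stop
  → r_4 = 4.8244
beam 5: φ=45°, α=120°
  cosα=-0.5000 sinα=0.8660 | (3,1) | tMaxX 1.1400 tMaxY 0.7621 | tΔX 2.0000 tΔY 1.1547
    t=0.7621 [y] (3,2)
    t=1.1400 [x] (2,2)
    t=1.9168 [y] (2,3)
    t=3.0715 [y] (2,4)
    t=3.1400 [x] (1,4)
    t=4.2262 [y] (1,5)
    t=5.1400 [x] (0,5) — stop
  → r_5 = 5.1400
beam 6: φ=90°, α=165°
  cosα=-0.9659 sinα=0.2588 | (3,1) | tMaxX 0.5901 tMaxY 2.5500 | tΔX 1.0353 tΔY 3.8637
    t=0.5901 [x] (2,1)
    t=1.6254 [x] (1,1)
    t=2.5500 [y] (1,2)
    t=2.6607 [x] (0,2) — stop
  → r_6 = 2.6607
beam 7: φ=135°, α=210°
  cosα=-0.8660 sinα=-0.5000 | (3,1) | tMaxX 0.6582 tMaxY 0.6800 | tΔX 1.1547 tΔY 2.0000
    t=0.6582 [x] (2,1)
    t=0.6800 [y] (2,0) — stop
  → r_7 = 0.6800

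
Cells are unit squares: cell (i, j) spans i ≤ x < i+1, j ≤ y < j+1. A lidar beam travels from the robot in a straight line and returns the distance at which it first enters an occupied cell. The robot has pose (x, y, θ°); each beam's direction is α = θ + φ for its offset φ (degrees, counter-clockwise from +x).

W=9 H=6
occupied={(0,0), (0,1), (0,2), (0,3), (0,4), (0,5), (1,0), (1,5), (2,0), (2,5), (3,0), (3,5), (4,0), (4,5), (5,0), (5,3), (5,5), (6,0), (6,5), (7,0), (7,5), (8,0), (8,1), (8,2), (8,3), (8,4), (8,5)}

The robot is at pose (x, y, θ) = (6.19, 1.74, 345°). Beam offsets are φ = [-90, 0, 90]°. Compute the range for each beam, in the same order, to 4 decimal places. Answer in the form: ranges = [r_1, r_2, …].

beam 1: φ=-90°, α=255°
  d=(-0.2588,-0.9659)  start (6,1)  tX=0.7341 tY=0.7661  stride 1/|dx|=3.8637 1/|dy|=1.0353
    cross x-line → (5,1), t=0.7341
    cross y-line → (5,0), t=0.7661 (wall)
  → r_1 = 0.7661
beam 2: φ=0°, α=345°
  d=(0.9659,-0.2588)  start (6,1)  tX=0.8386 tY=2.8591  stride 1/|dx|=1.0353 1/|dy|=3.8637
    cross x-line → (7,1), t=0.8386
    cross x-line → (8,1), t=1.8738 (wall)
  → r_2 = 1.8738
beam 3: φ=90°, α=75°
  d=(0.2588,0.9659)  start (6,1)  tX=3.1296 tY=0.2692  stride 1/|dx|=3.8637 1/|dy|=1.0353
    cross y-line → (6,2), t=0.2692
    cross y-line → (6,3), t=1.3044
    cross y-line → (6,4), t=2.3397
    cross x-line → (7,4), t=3.1296
    cross y-line → (7,5), t=3.3750 (wall)
  → r_3 = 3.3750

ranges = [0.7661, 1.8738, 3.3750]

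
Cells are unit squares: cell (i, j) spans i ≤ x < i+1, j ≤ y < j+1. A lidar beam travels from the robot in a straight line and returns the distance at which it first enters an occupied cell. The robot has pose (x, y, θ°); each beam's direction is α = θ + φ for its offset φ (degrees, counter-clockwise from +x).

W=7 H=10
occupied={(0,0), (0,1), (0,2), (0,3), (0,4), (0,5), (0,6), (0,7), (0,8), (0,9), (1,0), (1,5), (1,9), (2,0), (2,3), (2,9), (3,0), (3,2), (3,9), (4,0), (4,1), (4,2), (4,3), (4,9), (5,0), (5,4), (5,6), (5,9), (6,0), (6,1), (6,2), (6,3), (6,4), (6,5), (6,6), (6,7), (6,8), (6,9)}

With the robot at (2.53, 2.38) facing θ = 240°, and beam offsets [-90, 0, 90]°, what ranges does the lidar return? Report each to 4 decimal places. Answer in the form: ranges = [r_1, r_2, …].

beam 1: φ=-90°, α=150°
  cosα=-0.8660 sinα=0.5000 | (2,2) | tMaxX 0.6120 tMaxY 1.2400 | tΔX 1.1547 tΔY 2.0000
    t=0.6120 [x] (1,2)
    t=1.2400 [y] (1,3)
    t=1.7667 [x] (0,3) — stop
  → r_1 = 1.7667
beam 2: φ=0°, α=240°
  cosα=-0.5000 sinα=-0.8660 | (2,2) | tMaxX 1.0600 tMaxY 0.4388 | tΔX 2.0000 tΔY 1.1547
    t=0.4388 [y] (2,1)
    t=1.0600 [x] (1,1)
    t=1.5935 [y] (1,0) — stop
  → r_2 = 1.5935
beam 3: φ=90°, α=330°
  cosα=0.8660 sinα=-0.5000 | (2,2) | tMaxX 0.5427 tMaxY 0.7600 | tΔX 1.1547 tΔY 2.0000
    t=0.5427 [x] (3,2) — stop
  → r_3 = 0.5427

ranges = [1.7667, 1.5935, 0.5427]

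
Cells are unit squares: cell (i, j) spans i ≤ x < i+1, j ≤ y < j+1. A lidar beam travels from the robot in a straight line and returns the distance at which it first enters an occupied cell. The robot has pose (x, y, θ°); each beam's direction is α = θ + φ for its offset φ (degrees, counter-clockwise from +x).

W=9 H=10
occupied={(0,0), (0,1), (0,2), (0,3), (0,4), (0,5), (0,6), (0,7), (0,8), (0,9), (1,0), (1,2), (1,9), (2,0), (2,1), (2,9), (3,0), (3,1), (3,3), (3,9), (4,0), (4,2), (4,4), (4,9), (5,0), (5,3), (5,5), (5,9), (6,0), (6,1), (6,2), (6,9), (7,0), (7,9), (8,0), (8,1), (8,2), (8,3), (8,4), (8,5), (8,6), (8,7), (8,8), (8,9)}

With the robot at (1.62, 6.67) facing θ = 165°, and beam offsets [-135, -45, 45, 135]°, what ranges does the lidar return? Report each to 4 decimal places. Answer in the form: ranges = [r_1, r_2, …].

beam 1: φ=-135°, α=30°
  direction (0.8660, 0.5000); cell (1,6); t to first gridline: x 0.4388, y 0.6600 (then +1.1547 / +2.0000)
    (2,6) via x @ 0.4388
    (2,7) via y @ 0.6600
    (3,7) via x @ 1.5935
    (3,8) via y @ 2.6600
    (4,8) via x @ 2.7482
    (5,8) via x @ 3.9029
    (5,9) via y @ 4.6600  # hit
  → r_1 = 4.6600
beam 2: φ=-45°, α=120°
  direction (-0.5000, 0.8660); cell (1,6); t to first gridline: x 1.2400, y 0.3811 (then +2.0000 / +1.1547)
    (1,7) via y @ 0.3811
    (0,7) via x @ 1.2400  # hit
  → r_2 = 1.2400
beam 3: φ=45°, α=210°
  direction (-0.8660, -0.5000); cell (1,6); t to first gridline: x 0.7159, y 1.3400 (then +1.1547 / +2.0000)
    (0,6) via x @ 0.7159  # hit
  → r_3 = 0.7159
beam 4: φ=135°, α=300°
  direction (0.5000, -0.8660); cell (1,6); t to first gridline: x 0.7600, y 0.7736 (then +2.0000 / +1.1547)
    (2,6) via x @ 0.7600
    (2,5) via y @ 0.7736
    (2,4) via y @ 1.9283
    (3,4) via x @ 2.7600
    (3,3) via y @ 3.0831  # hit
  → r_4 = 3.0831

ranges = [4.6600, 1.2400, 0.7159, 3.0831]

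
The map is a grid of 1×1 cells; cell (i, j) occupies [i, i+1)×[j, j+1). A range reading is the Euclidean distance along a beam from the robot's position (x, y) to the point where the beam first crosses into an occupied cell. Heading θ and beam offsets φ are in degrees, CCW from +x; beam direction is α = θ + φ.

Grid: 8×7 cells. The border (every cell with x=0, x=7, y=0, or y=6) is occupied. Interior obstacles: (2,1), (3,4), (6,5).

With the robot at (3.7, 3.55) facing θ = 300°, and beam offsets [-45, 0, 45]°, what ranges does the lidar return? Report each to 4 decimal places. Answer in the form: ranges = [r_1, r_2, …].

beam 1: φ=-45°, α=255°
  dir = (cos 255°, sin 255°) = (-0.2588, -0.9659); from cell (3,3)
  next x-line at t=2.7046, next y-line at t=0.5694; Δt_x=3.8637, Δt_y=1.0353
    y: enter (3,2) at t=0.5694
    y: enter (3,1) at t=1.6047
    y: enter (3,0) at t=2.6400 ← occupied
  → r_1 = 2.6400
beam 2: φ=0°, α=300°
  dir = (cos 300°, sin 300°) = (0.5000, -0.8660); from cell (3,3)
  next x-line at t=0.6000, next y-line at t=0.6351; Δt_x=2.0000, Δt_y=1.1547
    x: enter (4,3) at t=0.6000
    y: enter (4,2) at t=0.6351
    y: enter (4,1) at t=1.7898
    x: enter (5,1) at t=2.6000
    y: enter (5,0) at t=2.9445 ← occupied
  → r_2 = 2.9445
beam 3: φ=45°, α=345°
  dir = (cos 345°, sin 345°) = (0.9659, -0.2588); from cell (3,3)
  next x-line at t=0.3106, next y-line at t=2.1250; Δt_x=1.0353, Δt_y=3.8637
    x: enter (4,3) at t=0.3106
    x: enter (5,3) at t=1.3459
    y: enter (5,2) at t=2.1250
    x: enter (6,2) at t=2.3811
    x: enter (7,2) at t=3.4164 ← occupied
  → r_3 = 3.4164

ranges = [2.6400, 2.9445, 3.4164]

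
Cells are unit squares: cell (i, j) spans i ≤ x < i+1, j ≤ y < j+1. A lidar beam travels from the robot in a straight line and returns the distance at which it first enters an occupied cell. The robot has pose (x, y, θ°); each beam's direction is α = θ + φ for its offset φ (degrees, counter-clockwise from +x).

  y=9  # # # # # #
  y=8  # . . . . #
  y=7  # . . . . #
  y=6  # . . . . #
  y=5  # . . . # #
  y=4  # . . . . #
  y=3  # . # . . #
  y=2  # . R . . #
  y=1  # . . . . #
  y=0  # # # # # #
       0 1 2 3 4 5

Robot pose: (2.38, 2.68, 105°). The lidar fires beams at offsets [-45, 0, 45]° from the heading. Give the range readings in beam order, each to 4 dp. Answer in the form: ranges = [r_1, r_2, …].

beam 1: φ=-45°, α=60°
  direction (0.5000, 0.8660); cell (2,2); t to first gridline: x 1.2400, y 0.3695 (then +2.0000 / +1.1547)
    (2,3) via y @ 0.3695  # hit
  → r_1 = 0.3695
beam 2: φ=0°, α=105°
  direction (-0.2588, 0.9659); cell (2,2); t to first gridline: x 1.4682, y 0.3313 (then +3.8637 / +1.0353)
    (2,3) via y @ 0.3313  # hit
  → r_2 = 0.3313
beam 3: φ=45°, α=150°
  direction (-0.8660, 0.5000); cell (2,2); t to first gridline: x 0.4388, y 0.6400 (then +1.1547 / +2.0000)
    (1,2) via x @ 0.4388
    (1,3) via y @ 0.6400
    (0,3) via x @ 1.5935  # hit
  → r_3 = 1.5935

ranges = [0.3695, 0.3313, 1.5935]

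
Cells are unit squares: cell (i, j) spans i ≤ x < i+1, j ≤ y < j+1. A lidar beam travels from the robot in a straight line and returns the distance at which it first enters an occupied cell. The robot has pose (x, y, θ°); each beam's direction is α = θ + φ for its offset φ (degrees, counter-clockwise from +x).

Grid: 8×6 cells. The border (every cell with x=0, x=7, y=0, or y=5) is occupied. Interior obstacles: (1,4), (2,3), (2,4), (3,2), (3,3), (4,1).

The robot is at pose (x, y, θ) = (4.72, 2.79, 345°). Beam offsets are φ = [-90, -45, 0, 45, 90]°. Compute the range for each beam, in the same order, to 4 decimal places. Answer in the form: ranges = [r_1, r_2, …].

beam 1: φ=-90°, α=255°
  dir = (cos 255°, sin 255°) = (-0.2588, -0.9659); from cell (4,2)
  next x-line at t=2.7819, next y-line at t=0.8179; Δt_x=3.8637, Δt_y=1.0353
    y: enter (4,1) at t=0.8179 ← occupied
  → r_1 = 0.8179
beam 2: φ=-45°, α=300°
  dir = (cos 300°, sin 300°) = (0.5000, -0.8660); from cell (4,2)
  next x-line at t=0.5600, next y-line at t=0.9122; Δt_x=2.0000, Δt_y=1.1547
    x: enter (5,2) at t=0.5600
    y: enter (5,1) at t=0.9122
    y: enter (5,0) at t=2.0669 ← occupied
  → r_2 = 2.0669
beam 3: φ=0°, α=345°
  dir = (cos 345°, sin 345°) = (0.9659, -0.2588); from cell (4,2)
  next x-line at t=0.2899, next y-line at t=3.0523; Δt_x=1.0353, Δt_y=3.8637
    x: enter (5,2) at t=0.2899
    x: enter (6,2) at t=1.3252
    x: enter (7,2) at t=2.3604 ← occupied
  → r_3 = 2.3604
beam 4: φ=45°, α=30°
  dir = (cos 30°, sin 30°) = (0.8660, 0.5000); from cell (4,2)
  next x-line at t=0.3233, next y-line at t=0.4200; Δt_x=1.1547, Δt_y=2.0000
    x: enter (5,2) at t=0.3233
    y: enter (5,3) at t=0.4200
    x: enter (6,3) at t=1.4780
    y: enter (6,4) at t=2.4200
    x: enter (7,4) at t=2.6327 ← occupied
  → r_4 = 2.6327
beam 5: φ=90°, α=75°
  dir = (cos 75°, sin 75°) = (0.2588, 0.9659); from cell (4,2)
  next x-line at t=1.0818, next y-line at t=0.2174; Δt_x=3.8637, Δt_y=1.0353
    y: enter (4,3) at t=0.2174
    x: enter (5,3) at t=1.0818
    y: enter (5,4) at t=1.2527
    y: enter (5,5) at t=2.2880 ← occupied
  → r_5 = 2.2880

ranges = [0.8179, 2.0669, 2.3604, 2.6327, 2.2880]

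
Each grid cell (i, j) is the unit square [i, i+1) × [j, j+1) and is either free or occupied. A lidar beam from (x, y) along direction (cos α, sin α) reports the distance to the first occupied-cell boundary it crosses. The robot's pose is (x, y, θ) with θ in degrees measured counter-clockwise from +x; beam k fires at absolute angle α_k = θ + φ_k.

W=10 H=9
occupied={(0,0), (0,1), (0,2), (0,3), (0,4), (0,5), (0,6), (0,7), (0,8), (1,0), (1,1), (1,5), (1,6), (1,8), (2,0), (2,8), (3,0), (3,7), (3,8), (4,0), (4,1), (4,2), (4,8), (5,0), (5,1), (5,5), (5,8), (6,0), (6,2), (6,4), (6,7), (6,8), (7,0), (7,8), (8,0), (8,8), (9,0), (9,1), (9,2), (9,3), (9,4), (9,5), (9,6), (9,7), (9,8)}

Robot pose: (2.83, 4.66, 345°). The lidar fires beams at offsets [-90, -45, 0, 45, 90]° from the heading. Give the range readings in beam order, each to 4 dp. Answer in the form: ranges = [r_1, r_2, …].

beam 1: φ=-90°, α=255°
  d=(-0.2588,-0.9659)  start (2,4)  tX=3.2069 tY=0.6833  stride 1/|dx|=3.8637 1/|dy|=1.0353
    cross y-line → (2,3), t=0.6833
    cross y-line → (2,2), t=1.7186
    cross y-line → (2,1), t=2.7538
    cross x-line → (1,1), t=3.2069 (wall)
  → r_1 = 3.2069
beam 2: φ=-45°, α=300°
  d=(0.5000,-0.8660)  start (2,4)  tX=0.3400 tY=0.7621  stride 1/|dx|=2.0000 1/|dy|=1.1547
    cross x-line → (3,4), t=0.3400
    cross y-line → (3,3), t=0.7621
    cross y-line → (3,2), t=1.9168
    cross x-line → (4,2), t=2.3400 (wall)
  → r_2 = 2.3400
beam 3: φ=0°, α=345°
  d=(0.9659,-0.2588)  start (2,4)  tX=0.1760 tY=2.5500  stride 1/|dx|=1.0353 1/|dy|=3.8637
    cross x-line → (3,4), t=0.1760
    cross x-line → (4,4), t=1.2113
    cross x-line → (5,4), t=2.2465
    cross y-line → (5,3), t=2.5500
    cross x-line → (6,3), t=3.2818
    cross x-line → (7,3), t=4.3171
    cross x-line → (8,3), t=5.3524
    cross x-line → (9,3), t=6.3877 (wall)
  → r_3 = 6.3877
beam 4: φ=45°, α=30°
  d=(0.8660,0.5000)  start (2,4)  tX=0.1963 tY=0.6800  stride 1/|dx|=1.1547 1/|dy|=2.0000
    cross x-line → (3,4), t=0.1963
    cross y-line → (3,5), t=0.6800
    cross x-line → (4,5), t=1.3510
    cross x-line → (5,5), t=2.5057 (wall)
  → r_4 = 2.5057
beam 5: φ=90°, α=75°
  d=(0.2588,0.9659)  start (2,4)  tX=0.6568 tY=0.3520  stride 1/|dx|=3.8637 1/|dy|=1.0353
    cross y-line → (2,5), t=0.3520
    cross x-line → (3,5), t=0.6568
    cross y-line → (3,6), t=1.3873
    cross y-line → (3,7), t=2.4225 (wall)
  → r_5 = 2.4225

ranges = [3.2069, 2.3400, 6.3877, 2.5057, 2.4225]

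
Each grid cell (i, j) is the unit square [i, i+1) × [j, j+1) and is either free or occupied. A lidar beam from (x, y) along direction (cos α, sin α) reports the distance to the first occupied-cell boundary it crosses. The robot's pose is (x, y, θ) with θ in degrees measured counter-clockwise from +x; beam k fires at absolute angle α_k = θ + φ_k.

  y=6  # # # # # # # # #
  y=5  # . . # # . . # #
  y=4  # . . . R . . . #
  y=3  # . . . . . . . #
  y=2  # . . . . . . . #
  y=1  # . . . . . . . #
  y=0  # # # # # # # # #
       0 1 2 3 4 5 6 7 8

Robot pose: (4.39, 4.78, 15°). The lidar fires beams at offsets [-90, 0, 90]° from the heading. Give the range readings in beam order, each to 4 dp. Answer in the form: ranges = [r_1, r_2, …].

beam 1: φ=-90°, α=285°
  direction (0.2588, -0.9659); cell (4,4); t to first gridline: x 2.3569, y 0.8075 (then +3.8637 / +1.0353)
    (4,3) via y @ 0.8075
    (4,2) via y @ 1.8428
    (5,2) via x @ 2.3569
    (5,1) via y @ 2.8781
    (5,0) via y @ 3.9133  # hit
  → r_1 = 3.9133
beam 2: φ=0°, α=15°
  direction (0.9659, 0.2588); cell (4,4); t to first gridline: x 0.6315, y 0.8500 (then +1.0353 / +3.8637)
    (5,4) via x @ 0.6315
    (5,5) via y @ 0.8500
    (6,5) via x @ 1.6668
    (7,5) via x @ 2.7021  # hit
  → r_2 = 2.7021
beam 3: φ=90°, α=105°
  direction (-0.2588, 0.9659); cell (4,4); t to first gridline: x 1.5068, y 0.2278 (then +3.8637 / +1.0353)
    (4,5) via y @ 0.2278  # hit
  → r_3 = 0.2278

ranges = [3.9133, 2.7021, 0.2278]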